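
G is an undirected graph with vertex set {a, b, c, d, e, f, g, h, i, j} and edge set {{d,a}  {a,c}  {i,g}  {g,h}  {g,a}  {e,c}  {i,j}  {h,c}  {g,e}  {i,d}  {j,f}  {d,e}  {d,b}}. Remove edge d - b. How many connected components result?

2

Before removal there is 1 component.
d - b is a bridge — removing it separates d's side from b's side.
After removal: 2 components.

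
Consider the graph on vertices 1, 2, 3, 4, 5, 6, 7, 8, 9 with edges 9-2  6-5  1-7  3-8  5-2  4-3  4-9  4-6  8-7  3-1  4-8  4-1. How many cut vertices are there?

Removing 4 increases the component count from 1 to 2, so 4 is a cut vertex.
By contrast removing 7 leaves 1 component; it is not a cut vertex. No other vertex is a cut vertex either.

1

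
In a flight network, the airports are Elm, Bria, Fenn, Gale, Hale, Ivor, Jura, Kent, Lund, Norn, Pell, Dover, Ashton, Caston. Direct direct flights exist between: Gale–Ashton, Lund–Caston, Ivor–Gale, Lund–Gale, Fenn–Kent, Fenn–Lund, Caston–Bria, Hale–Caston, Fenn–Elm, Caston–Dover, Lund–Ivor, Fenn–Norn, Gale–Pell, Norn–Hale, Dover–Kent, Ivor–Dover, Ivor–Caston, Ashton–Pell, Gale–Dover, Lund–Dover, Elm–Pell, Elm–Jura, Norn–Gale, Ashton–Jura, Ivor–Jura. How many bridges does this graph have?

1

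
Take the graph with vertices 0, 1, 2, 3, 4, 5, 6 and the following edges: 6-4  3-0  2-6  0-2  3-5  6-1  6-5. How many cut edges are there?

2

The edges on the cycle 3-0-2-6-5-3 are not bridges since each lies on that cycle.
But removing 6-1 disconnects 6 from 1; removing 6-4 disconnects 6 from 4 — these are bridges.
That makes 2 bridges.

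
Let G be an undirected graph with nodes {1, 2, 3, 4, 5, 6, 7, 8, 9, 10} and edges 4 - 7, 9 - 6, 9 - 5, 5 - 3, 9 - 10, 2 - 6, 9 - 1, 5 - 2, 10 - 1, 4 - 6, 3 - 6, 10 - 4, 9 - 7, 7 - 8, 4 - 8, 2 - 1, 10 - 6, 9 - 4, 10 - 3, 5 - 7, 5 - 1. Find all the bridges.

The edges on the cycle 9-5-2-6-9 are not bridges since each lies on that cycle.
Every edge lies on some cycle, so there are no bridges.

none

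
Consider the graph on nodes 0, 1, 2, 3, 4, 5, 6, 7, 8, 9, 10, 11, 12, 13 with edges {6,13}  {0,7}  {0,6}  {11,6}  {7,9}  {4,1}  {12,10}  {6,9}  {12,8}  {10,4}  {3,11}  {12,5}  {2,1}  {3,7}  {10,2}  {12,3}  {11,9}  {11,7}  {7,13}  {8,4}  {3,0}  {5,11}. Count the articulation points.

Removing 12 increases the component count from 1 to 2, so 12 is a cut vertex.
By contrast removing 9 leaves 1 component; it is not a cut vertex. No other vertex is a cut vertex either.

1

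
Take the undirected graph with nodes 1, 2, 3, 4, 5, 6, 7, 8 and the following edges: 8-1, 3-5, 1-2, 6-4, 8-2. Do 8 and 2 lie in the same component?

From 8 we can reach 1, 2, 8, which includes 2.

Yes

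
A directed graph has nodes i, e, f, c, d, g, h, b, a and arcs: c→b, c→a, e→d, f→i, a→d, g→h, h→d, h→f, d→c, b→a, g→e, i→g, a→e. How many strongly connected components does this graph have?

2

{a, b, c, d, e} are all mutually reachable — one SCC of size 5.
{f, g, h, i} are all mutually reachable — one SCC of size 4.
That gives 2 strongly connected components.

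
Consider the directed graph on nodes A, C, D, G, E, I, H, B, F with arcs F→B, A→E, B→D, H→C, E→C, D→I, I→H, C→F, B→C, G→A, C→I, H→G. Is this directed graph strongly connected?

From F we can reach every vertex (A, B, C, D, E, F, G, H, I), and every vertex can reach F (A, B, C, D, E, F, G, H, I). So the whole graph is one strongly connected component.

Yes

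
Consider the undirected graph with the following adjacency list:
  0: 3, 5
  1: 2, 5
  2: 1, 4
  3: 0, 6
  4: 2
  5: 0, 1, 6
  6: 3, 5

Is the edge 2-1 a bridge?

Removing 2-1 leaves no path between 2 and 1: the component count goes from 1 to 2. So it is a bridge.

Yes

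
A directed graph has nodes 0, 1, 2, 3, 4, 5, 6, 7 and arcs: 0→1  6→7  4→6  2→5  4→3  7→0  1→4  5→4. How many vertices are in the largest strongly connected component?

5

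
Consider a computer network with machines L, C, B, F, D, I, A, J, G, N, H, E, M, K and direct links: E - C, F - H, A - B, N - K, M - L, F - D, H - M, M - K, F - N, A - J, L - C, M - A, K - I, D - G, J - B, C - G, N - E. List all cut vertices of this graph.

A, K, M

Removing A increases the component count from 1 to 2, so A is a cut vertex.
Removing K increases the component count from 1 to 2, so K is a cut vertex.
Removing M increases the component count from 1 to 2, so M is a cut vertex.
By contrast removing C leaves 1 component; it is not a cut vertex. No other vertex is a cut vertex either.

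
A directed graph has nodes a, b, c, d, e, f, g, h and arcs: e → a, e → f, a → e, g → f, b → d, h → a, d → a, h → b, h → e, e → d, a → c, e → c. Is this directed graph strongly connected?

No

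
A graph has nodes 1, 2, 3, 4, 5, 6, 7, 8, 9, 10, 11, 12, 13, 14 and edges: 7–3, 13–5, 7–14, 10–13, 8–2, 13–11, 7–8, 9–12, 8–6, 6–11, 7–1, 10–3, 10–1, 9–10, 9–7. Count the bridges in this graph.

4

The edges on the cycle 9-7-8-6-11-13-10-9 are not bridges since each lies on that cycle.
But removing 13–5 disconnects 13 from 5; removing 9–12 disconnects 9 from 12; removing 2–8 disconnects 2 from 8; removing 7–14 disconnects 7 from 14 — these are bridges.
That makes 4 bridges.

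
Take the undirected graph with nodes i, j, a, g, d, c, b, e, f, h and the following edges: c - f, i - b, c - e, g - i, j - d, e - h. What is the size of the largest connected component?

a is isolated — a component by itself.
Starting from d we can reach d, j. That is one component of size 2.
Starting from b we can reach b, g, i. That is one component of size 3.
Starting from c we can reach c, e, f, h. That is one component of size 4.
The largest has 4 vertices.

4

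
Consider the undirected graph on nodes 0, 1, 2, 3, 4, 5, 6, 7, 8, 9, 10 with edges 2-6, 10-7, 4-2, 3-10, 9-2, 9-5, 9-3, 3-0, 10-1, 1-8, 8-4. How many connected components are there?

1

Starting from 0 we can reach 0, 1, 2, 3, 4, 5, 6, 7, 8, 9, 10. That is one component of size 11.
Total: 1 component.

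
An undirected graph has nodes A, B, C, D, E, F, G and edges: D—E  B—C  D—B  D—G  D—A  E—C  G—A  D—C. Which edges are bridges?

none

The edges on the cycle D-G-A-D are not bridges since each lies on that cycle.
Every edge lies on some cycle, so there are no bridges.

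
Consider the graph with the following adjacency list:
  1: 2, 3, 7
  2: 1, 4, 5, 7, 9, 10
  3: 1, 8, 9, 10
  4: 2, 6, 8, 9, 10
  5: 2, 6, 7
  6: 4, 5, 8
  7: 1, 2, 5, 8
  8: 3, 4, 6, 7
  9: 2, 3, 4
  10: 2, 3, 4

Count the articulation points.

Removing 4, for instance, still leaves 1 component. No single vertex removal increases the component count — the graph has no articulation points.

0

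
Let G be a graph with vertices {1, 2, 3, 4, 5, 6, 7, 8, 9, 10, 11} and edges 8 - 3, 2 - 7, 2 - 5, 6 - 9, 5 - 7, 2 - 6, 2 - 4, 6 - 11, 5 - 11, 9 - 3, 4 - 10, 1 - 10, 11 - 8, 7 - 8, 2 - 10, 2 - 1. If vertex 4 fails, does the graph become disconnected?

Deleting 4 leaves 1 component (was 1) (its neighbors 2, 10 remain connected to each other), so 4 is not a cut vertex.

No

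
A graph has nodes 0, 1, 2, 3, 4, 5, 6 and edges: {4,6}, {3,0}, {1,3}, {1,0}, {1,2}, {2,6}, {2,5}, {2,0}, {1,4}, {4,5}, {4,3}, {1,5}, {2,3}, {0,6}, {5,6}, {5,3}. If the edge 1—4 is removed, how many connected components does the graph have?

1

1 and 4 are still connected via 1-5-4, so the component count stays at 1.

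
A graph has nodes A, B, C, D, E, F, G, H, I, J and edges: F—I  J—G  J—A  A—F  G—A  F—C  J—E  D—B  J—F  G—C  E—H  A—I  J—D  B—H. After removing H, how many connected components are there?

1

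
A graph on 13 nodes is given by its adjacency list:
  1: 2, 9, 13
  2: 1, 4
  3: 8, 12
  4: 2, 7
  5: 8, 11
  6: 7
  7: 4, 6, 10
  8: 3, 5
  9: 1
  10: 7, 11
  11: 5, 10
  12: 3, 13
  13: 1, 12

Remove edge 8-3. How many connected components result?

8 and 3 are still connected via 8-5-11-10-7-4-2-1-13-12-3, so the component count stays at 1.

1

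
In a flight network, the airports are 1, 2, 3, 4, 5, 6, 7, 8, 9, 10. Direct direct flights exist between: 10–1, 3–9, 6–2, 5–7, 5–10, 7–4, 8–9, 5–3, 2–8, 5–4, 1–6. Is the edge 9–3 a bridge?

No

After removing 9–3, the path 9-8-2-6-1-10-5-3 still connects them, so the edge is not a bridge.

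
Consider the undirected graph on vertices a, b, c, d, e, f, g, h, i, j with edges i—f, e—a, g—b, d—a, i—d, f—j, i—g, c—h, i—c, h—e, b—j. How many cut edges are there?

0

The edges on the cycle i-g-b-j-f-i are not bridges since each lies on that cycle.
Every edge lies on some cycle, so there are no bridges.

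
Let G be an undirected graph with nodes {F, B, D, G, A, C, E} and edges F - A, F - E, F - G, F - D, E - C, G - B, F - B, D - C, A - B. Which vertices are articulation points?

F

Removing F increases the component count from 1 to 2, so F is a cut vertex.
By contrast removing G leaves 1 component; it is not a cut vertex. No other vertex is a cut vertex either.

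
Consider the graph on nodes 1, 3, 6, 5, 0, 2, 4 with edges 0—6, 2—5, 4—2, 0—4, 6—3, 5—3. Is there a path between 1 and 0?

No

The component containing 1 is {1}, and 0 is not in it.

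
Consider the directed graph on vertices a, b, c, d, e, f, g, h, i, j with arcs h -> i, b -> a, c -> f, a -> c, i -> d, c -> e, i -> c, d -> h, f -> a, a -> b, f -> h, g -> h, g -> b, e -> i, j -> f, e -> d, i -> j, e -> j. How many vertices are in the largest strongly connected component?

9

{a, b, c, d, e, f, h, i, j} are all mutually reachable — one SCC of size 9.
{g} is an SCC by itself.
The largest has 9 vertices.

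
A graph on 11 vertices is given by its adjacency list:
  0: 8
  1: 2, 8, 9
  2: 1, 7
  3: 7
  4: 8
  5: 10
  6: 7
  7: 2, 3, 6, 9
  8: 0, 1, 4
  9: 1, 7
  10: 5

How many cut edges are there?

The edges on the cycle 1-2-7-9-1 are not bridges since each lies on that cycle.
But removing 3-7 disconnects 3 from 7; removing 5-10 disconnects 5 from 10; removing 7-6 disconnects 7 from 6; removing 8-0 disconnects 8 from 0 — these are bridges.
In total 6 edges are bridges.

6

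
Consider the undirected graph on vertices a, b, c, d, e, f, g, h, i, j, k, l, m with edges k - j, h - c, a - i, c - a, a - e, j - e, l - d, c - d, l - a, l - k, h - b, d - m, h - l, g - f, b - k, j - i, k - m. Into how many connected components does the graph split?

Starting from f we can reach f, g. That is one component of size 2.
Starting from a we can reach a, b, c, d, e, h, i, j, k, l, m. That is one component of size 11.
Total: 2 components.

2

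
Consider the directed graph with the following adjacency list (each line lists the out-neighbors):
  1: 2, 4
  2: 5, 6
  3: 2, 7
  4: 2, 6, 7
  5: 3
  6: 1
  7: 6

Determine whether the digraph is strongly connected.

Yes

From 7 we can reach every vertex (1, 2, 3, 4, 5, 6, 7), and every vertex can reach 7 (1, 2, 3, 4, 5, 6, 7). So the whole graph is one strongly connected component.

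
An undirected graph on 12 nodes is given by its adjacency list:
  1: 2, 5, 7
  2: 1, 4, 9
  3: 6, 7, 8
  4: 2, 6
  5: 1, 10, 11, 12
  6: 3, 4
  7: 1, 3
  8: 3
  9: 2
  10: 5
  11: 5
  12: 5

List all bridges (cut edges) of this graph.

1-5, 10-5, 11-5, 12-5, 2-9, 3-8

The edges on the cycle 3-6-4-2-1-7-3 are not bridges since each lies on that cycle.
But removing 12-5 disconnects 12 from 5; removing 1-5 disconnects 1 from 5; removing 10-5 disconnects 10 from 5; removing 9-2 disconnects 9 from 2 — these are bridges.
In total 6 edges are bridges.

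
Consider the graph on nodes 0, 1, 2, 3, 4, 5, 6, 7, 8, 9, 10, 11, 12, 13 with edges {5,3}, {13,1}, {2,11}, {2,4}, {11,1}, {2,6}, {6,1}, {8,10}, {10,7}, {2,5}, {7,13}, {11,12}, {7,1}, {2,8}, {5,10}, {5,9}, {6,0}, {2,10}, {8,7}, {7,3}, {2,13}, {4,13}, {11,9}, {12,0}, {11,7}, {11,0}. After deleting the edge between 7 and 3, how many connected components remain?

1

7 and 3 are still connected via 7-10-5-3, so the component count stays at 1.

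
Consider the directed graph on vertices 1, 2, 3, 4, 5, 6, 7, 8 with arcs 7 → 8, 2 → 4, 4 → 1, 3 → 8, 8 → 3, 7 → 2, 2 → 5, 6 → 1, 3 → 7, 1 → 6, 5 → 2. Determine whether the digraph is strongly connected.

There is no directed path from 1 to 5, so the graph is not strongly connected.

No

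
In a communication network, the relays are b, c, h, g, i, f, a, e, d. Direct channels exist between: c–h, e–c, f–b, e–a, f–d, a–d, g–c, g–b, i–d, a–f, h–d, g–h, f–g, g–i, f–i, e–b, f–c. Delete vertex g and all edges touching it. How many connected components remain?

1

With g gone, the remaining components are: {a, b, c, d, e, f, h, i}.
That is 1 component.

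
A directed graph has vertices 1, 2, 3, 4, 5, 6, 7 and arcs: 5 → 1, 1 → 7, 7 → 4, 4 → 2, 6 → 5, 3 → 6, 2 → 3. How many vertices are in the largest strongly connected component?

7

{1, 2, 3, 4, 5, 6, 7} are all mutually reachable — one SCC of size 7.
The largest has 7 vertices.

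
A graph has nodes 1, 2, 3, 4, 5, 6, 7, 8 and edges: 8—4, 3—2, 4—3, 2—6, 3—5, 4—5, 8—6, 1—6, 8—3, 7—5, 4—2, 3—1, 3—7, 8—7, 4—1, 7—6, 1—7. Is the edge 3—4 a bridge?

No

After removing 3—4, the path 3-8-4 still connects them, so the edge is not a bridge.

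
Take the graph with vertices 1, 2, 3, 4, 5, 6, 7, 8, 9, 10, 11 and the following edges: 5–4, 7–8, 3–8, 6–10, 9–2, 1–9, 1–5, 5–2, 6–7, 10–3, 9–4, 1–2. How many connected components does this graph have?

3

11 is isolated — a component by itself.
Starting from 3 we can reach 3, 6, 7, 8, 10. That is one component of size 5.
Starting from 1 we can reach 1, 2, 4, 5, 9. That is one component of size 5.
Total: 3 components.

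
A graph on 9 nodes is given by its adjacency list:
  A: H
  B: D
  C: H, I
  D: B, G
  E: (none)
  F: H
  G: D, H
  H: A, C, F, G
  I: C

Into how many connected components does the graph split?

2

E is isolated — a component by itself.
Starting from A we can reach A, B, C, D, F, G, H, I. That is one component of size 8.
Total: 2 components.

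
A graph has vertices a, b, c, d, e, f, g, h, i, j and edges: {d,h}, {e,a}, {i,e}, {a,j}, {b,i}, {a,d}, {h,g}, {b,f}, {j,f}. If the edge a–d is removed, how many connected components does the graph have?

3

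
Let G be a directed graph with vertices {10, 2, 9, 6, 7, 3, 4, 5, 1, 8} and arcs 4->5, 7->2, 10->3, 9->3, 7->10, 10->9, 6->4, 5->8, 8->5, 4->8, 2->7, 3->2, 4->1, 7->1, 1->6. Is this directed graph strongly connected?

There is no directed path from 5 to 10, so the graph is not strongly connected.

No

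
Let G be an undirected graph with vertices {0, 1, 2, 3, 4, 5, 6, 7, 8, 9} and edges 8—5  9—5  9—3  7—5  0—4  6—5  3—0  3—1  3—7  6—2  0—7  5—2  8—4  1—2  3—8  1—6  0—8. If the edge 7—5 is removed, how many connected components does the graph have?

1

7 and 5 are still connected via 7-3-9-5, so the component count stays at 1.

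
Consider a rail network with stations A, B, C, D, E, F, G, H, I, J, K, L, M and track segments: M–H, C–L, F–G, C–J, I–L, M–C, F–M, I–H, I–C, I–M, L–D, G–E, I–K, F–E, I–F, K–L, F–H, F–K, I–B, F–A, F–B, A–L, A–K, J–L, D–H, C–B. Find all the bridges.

none

The edges on the cycle I-F-A-L-D-H-I are not bridges since each lies on that cycle.
Every edge lies on some cycle, so there are no bridges.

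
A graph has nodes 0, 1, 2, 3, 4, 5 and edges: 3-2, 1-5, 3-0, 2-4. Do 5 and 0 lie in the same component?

The component containing 5 is {1, 5}, and 0 is not in it.

No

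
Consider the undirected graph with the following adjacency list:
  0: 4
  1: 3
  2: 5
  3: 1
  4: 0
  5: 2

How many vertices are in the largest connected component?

2

Starting from 1 we can reach 1, 3. That is one component of size 2.
Starting from 2 we can reach 2, 5. That is one component of size 2.
Starting from 0 we can reach 0, 4. That is one component of size 2.
The largest has 2 vertices.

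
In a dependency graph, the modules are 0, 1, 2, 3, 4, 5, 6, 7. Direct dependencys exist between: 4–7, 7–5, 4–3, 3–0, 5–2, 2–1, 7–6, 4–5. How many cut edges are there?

The edges on the cycle 4-7-5-4 are not bridges since each lies on that cycle.
But removing 3–0 disconnects 3 from 0; removing 7–6 disconnects 7 from 6; removing 4–3 disconnects 4 from 3; removing 5–2 disconnects 5 from 2 — these are bridges.
In total 5 edges are bridges.

5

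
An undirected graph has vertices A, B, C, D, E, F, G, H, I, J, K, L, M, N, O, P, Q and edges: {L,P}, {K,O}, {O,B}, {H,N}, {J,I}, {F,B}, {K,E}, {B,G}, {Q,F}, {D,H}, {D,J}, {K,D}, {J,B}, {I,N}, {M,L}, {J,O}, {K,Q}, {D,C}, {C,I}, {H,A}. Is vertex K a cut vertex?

Yes

Deleting K raises the number of components from 2 to 3, so K is a cut vertex.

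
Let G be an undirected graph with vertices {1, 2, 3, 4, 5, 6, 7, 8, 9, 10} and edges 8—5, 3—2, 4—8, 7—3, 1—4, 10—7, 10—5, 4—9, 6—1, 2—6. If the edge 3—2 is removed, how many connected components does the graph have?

1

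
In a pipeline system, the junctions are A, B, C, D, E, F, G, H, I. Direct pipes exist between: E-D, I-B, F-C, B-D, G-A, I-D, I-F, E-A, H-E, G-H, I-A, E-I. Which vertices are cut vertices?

F, I

Removing F increases the component count from 1 to 2, so F is a cut vertex.
Removing I increases the component count from 1 to 2, so I is a cut vertex.
By contrast removing B leaves 1 component; it is not a cut vertex. No other vertex is a cut vertex either.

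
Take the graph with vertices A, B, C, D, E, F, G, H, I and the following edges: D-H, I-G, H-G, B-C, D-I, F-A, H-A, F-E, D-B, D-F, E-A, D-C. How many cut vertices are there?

Removing D increases the component count from 1 to 2, so D is a cut vertex.
By contrast removing E leaves 1 component; it is not a cut vertex. No other vertex is a cut vertex either.

1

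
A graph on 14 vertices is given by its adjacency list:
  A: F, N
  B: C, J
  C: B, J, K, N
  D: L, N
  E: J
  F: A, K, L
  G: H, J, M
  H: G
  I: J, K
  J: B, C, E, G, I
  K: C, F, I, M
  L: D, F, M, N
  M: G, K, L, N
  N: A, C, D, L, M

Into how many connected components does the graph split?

1

Starting from A we can reach A, B, C, D, E, F, G, H, I, J, K, L, M, N. That is one component of size 14.
Total: 1 component.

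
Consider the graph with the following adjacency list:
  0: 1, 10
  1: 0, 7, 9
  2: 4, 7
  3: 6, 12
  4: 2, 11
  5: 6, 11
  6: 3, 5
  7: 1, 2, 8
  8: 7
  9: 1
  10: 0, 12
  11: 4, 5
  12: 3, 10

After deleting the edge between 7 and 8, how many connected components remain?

Before removal there is 1 component.
7-8 is a bridge — removing it separates 7's side from 8's side.
After removal: 2 components.

2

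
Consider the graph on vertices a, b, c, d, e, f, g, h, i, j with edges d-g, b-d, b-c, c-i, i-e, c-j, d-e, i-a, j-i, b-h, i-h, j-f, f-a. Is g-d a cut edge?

Yes

Removing g-d leaves no path between g and d: the component count goes from 1 to 2. So it is a bridge.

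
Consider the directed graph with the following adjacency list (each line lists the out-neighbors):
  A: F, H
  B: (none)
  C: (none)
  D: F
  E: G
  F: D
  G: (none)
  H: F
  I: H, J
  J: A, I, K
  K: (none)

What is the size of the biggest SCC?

2

{D, F} are all mutually reachable — one SCC of size 2.
{I, J} are all mutually reachable — one SCC of size 2.
{K} is an SCC by itself.
{B} is an SCC by itself.
{G} is an SCC by itself.
(and 4 more singleton SCCs)
The largest has 2 vertices.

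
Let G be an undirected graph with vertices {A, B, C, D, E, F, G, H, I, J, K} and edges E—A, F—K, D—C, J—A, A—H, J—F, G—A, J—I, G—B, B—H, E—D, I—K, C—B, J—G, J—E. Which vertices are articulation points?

J

Removing J increases the component count from 1 to 2, so J is a cut vertex.
By contrast removing A leaves 1 component; it is not a cut vertex. No other vertex is a cut vertex either.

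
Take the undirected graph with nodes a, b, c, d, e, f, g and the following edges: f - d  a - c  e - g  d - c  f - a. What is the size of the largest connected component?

4

b is isolated — a component by itself.
Starting from e we can reach e, g. That is one component of size 2.
Starting from a we can reach a, c, d, f. That is one component of size 4.
The largest has 4 vertices.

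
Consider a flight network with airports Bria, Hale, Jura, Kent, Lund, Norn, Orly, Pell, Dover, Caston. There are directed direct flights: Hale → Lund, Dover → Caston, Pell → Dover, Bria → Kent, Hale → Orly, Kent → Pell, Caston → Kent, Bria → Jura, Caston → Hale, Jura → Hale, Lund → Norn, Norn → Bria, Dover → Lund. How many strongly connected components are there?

{Bria, Hale, Jura, Kent, Lund, Norn, Pell, Dover, Caston} are all mutually reachable — one SCC of size 9.
{Orly} is an SCC by itself.
That gives 2 strongly connected components.

2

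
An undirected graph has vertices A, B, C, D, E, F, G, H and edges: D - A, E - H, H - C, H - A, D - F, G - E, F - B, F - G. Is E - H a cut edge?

No

After removing E - H, the path E-G-F-D-A-H still connects them, so the edge is not a bridge.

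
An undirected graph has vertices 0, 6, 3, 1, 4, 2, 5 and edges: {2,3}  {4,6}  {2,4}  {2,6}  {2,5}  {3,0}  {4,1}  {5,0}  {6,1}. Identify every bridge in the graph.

none

The edges on the cycle 2-4-1-6-2 are not bridges since each lies on that cycle.
Every edge lies on some cycle, so there are no bridges.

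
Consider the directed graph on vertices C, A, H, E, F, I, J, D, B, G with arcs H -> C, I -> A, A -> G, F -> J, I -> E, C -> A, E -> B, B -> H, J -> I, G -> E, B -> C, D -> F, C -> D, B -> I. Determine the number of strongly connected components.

{A, B, C, D, E, F, G, H, I, J} are all mutually reachable — one SCC of size 10.
That gives 1 strongly connected component.

1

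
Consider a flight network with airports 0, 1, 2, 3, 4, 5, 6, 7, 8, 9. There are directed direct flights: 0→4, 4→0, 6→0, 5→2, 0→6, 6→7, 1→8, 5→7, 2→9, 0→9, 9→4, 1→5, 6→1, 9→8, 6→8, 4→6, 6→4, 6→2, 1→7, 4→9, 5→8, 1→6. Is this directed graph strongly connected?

There is no directed path from 8 to 1, so the graph is not strongly connected.

No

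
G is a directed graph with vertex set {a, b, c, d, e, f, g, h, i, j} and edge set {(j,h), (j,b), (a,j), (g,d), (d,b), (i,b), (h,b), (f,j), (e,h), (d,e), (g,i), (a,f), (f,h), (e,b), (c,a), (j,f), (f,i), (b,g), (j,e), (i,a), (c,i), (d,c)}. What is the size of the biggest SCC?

10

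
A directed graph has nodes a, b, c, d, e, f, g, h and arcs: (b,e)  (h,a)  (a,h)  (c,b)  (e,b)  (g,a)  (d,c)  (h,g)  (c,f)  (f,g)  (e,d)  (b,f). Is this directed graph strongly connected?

There is no directed path from f to c, so the graph is not strongly connected.

No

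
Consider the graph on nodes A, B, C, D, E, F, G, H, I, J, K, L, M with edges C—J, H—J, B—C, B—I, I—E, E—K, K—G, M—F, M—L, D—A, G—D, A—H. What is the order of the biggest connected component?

10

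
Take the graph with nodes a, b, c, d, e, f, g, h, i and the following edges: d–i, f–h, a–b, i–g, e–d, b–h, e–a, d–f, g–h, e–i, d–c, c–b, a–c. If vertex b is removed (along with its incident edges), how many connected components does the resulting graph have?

1

With b gone, the remaining components are: {a, c, d, e, f, g, h, i}.
That is 1 component.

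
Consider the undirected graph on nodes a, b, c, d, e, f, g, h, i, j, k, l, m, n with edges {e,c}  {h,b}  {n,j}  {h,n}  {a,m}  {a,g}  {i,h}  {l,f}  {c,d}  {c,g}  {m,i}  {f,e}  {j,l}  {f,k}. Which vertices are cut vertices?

c, f, h

Removing c increases the component count from 1 to 2, so c is a cut vertex.
Removing f increases the component count from 1 to 2, so f is a cut vertex.
Removing h increases the component count from 1 to 2, so h is a cut vertex.
By contrast removing k leaves 1 component; it is not a cut vertex. No other vertex is a cut vertex either.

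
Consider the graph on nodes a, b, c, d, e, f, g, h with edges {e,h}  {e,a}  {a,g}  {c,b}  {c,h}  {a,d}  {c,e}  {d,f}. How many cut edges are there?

5

The edges on the cycle c-e-h-c are not bridges since each lies on that cycle.
But removing a–d disconnects a from d; removing d–f disconnects d from f; removing a–g disconnects a from g; removing c–b disconnects c from b — these are bridges.
In total 5 edges are bridges.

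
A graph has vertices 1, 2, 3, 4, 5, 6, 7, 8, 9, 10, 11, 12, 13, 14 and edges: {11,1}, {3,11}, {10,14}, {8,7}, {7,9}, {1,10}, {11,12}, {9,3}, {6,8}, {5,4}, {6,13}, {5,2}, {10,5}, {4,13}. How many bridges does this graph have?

The edges on the cycle 6-8-7-9-3-11-1-10-5-4-13-6 are not bridges since each lies on that cycle.
But removing 14-10 disconnects 14 from 10; removing 5-2 disconnects 5 from 2; removing 12-11 disconnects 12 from 11 — these are bridges.
That makes 3 bridges.

3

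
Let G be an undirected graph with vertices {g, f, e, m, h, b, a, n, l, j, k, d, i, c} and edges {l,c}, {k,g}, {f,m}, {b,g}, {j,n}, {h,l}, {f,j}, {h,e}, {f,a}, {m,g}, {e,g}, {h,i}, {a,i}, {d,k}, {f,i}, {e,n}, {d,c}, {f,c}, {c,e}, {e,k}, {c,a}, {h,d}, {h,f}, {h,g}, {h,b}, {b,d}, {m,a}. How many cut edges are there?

The edges on the cycle h-b-d-h are not bridges since each lies on that cycle.
Every edge lies on some cycle, so there are no bridges.

0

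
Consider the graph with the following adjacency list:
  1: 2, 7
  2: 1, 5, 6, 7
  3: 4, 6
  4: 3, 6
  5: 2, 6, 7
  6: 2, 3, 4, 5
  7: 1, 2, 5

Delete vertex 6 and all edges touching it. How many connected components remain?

With 6 gone, the remaining components are: {3, 4}; {1, 2, 5, 7}.
That is 2 components.

2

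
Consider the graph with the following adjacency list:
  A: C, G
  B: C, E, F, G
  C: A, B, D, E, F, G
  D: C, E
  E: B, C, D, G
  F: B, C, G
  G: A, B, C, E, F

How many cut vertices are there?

0

Removing D, for instance, still leaves 1 component. No single vertex removal increases the component count — the graph has no articulation points.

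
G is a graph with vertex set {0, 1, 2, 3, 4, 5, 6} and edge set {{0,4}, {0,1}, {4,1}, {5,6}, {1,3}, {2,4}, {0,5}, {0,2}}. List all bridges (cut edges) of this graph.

The edges on the cycle 0-2-4-0 are not bridges since each lies on that cycle.
But removing 5—0 disconnects 5 from 0; removing 6—5 disconnects 6 from 5; removing 1—3 disconnects 1 from 3 — these are bridges.

0-5, 1-3, 5-6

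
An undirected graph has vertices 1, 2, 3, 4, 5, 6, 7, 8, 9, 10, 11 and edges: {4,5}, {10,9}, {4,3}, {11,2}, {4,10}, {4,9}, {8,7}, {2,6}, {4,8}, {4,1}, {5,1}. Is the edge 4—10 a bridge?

No

After removing 4—10, the path 4-9-10 still connects them, so the edge is not a bridge.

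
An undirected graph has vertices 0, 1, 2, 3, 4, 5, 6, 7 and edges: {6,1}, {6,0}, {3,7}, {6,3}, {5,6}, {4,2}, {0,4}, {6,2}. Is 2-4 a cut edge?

No

After removing 2-4, the path 2-6-0-4 still connects them, so the edge is not a bridge.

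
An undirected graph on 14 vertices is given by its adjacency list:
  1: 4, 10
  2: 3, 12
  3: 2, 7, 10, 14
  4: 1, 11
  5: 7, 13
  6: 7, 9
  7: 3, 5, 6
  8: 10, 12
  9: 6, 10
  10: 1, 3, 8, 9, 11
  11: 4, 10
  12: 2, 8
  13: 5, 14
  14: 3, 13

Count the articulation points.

Removing 10 increases the component count from 1 to 2, so 10 is a cut vertex.
By contrast removing 5 leaves 1 component; it is not a cut vertex. No other vertex is a cut vertex either.

1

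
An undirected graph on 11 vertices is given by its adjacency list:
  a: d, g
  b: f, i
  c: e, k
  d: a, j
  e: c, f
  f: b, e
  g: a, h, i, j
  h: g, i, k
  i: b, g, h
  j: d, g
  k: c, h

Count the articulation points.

Removing g increases the component count from 1 to 2, so g is a cut vertex.
By contrast removing d leaves 1 component; it is not a cut vertex. No other vertex is a cut vertex either.

1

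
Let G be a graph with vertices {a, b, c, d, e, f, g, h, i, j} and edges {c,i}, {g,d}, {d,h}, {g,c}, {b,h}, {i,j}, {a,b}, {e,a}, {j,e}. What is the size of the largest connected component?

9

f is isolated — a component by itself.
Starting from a we can reach a, b, c, d, e, g, h, i, j. That is one component of size 9.
The largest has 9 vertices.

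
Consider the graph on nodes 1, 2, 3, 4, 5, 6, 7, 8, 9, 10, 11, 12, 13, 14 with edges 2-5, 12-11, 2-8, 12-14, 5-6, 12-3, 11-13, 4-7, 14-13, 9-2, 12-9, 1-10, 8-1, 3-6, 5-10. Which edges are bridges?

4-7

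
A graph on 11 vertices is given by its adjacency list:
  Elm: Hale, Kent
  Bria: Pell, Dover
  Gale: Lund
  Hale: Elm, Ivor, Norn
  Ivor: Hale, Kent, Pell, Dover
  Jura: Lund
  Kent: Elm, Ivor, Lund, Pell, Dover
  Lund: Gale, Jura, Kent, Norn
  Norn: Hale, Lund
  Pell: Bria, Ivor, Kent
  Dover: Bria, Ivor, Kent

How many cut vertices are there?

1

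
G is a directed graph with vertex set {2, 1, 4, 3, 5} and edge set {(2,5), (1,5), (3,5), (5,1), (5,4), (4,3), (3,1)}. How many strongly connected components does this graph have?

2

{1, 3, 4, 5} are all mutually reachable — one SCC of size 4.
{2} is an SCC by itself.
That gives 2 strongly connected components.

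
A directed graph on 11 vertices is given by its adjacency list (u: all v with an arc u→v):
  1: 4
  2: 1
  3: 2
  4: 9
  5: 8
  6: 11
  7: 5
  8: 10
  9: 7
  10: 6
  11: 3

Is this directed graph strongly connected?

From 5 we can reach every vertex (1, 2, 3, 4, 5, 6, 7, 8, 9, 10, 11), and every vertex can reach 5 (1, 2, 3, 4, 5, 6, 7, 8, 9, 10, 11). So the whole graph is one strongly connected component.

Yes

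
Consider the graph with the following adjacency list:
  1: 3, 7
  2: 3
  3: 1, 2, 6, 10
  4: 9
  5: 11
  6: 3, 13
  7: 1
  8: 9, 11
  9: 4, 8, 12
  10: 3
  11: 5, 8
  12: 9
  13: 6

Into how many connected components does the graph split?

Starting from 4 we can reach 4, 5, 8, 9, 11, 12. That is one component of size 6.
Starting from 1 we can reach 1, 2, 3, 6, 7, 10, 13. That is one component of size 7.
Total: 2 components.

2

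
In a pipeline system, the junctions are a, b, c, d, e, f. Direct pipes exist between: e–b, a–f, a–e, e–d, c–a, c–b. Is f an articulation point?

Deleting f leaves 1 component (was 1), so f is not a cut vertex.

No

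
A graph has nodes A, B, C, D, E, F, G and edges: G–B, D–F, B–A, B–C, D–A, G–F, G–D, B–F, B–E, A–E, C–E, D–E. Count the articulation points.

0

Removing D, for instance, still leaves 1 component. No single vertex removal increases the component count — the graph has no articulation points.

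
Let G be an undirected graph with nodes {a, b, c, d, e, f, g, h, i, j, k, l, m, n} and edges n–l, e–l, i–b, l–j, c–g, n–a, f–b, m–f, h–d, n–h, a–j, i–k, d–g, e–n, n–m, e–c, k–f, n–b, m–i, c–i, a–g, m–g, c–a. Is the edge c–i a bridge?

No

After removing c–i, the path c-g-m-i still connects them, so the edge is not a bridge.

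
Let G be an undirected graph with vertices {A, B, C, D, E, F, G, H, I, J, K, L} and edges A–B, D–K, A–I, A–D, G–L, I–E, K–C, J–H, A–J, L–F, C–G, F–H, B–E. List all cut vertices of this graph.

Removing A increases the component count from 1 to 2, so A is a cut vertex.
By contrast removing I leaves 1 component; it is not a cut vertex. No other vertex is a cut vertex either.

A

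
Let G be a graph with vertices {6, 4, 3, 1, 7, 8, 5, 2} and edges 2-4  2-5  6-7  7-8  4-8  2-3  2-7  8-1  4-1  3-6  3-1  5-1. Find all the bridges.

none

The edges on the cycle 2-3-6-7-8-4-2 are not bridges since each lies on that cycle.
Every edge lies on some cycle, so there are no bridges.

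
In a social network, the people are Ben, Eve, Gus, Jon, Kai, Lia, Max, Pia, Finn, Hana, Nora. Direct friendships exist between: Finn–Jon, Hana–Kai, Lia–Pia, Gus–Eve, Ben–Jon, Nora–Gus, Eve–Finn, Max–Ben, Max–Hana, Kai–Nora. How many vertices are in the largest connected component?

9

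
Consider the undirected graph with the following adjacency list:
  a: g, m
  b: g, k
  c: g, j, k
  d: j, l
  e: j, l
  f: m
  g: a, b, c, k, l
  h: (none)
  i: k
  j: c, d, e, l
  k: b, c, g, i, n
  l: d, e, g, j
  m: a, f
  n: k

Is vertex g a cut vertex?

Deleting g raises the number of components from 2 to 3, so g is a cut vertex.

Yes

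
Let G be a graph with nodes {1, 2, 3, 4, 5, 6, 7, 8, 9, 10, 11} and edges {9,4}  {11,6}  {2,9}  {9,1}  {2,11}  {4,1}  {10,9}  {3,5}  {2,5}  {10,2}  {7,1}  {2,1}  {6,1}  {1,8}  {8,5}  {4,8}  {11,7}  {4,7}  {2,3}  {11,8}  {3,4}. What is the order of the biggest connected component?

11

Starting from 1 we can reach 1, 2, 3, 4, 5, 6, 7, 8, 9, 10, 11. That is one component of size 11.
The largest has 11 vertices.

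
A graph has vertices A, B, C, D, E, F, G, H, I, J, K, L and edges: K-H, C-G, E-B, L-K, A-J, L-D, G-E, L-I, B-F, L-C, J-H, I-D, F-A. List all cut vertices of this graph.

L

Removing L increases the component count from 1 to 2, so L is a cut vertex.
By contrast removing H leaves 1 component; it is not a cut vertex. No other vertex is a cut vertex either.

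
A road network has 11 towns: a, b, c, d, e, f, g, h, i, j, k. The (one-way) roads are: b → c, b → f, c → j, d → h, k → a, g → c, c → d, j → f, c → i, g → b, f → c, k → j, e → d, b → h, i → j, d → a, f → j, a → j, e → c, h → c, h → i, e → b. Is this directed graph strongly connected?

No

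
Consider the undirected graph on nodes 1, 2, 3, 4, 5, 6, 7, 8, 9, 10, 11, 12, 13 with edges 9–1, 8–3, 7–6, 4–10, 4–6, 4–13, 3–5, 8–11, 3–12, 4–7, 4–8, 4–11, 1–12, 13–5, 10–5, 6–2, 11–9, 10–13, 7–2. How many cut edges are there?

0

The edges on the cycle 4-8-11-4 are not bridges since each lies on that cycle.
Every edge lies on some cycle, so there are no bridges.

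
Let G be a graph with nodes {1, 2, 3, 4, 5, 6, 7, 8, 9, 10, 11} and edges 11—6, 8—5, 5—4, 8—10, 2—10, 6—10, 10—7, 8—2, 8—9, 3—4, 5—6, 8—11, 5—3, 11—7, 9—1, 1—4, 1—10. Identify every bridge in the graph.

The edges on the cycle 8-11-6-5-8 are not bridges since each lies on that cycle.
Every edge lies on some cycle, so there are no bridges.

none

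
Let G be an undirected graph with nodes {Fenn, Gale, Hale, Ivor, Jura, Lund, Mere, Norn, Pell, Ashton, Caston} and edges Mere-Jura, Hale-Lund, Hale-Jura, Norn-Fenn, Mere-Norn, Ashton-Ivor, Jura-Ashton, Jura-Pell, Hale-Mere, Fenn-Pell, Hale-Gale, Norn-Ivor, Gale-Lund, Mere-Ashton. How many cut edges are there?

The edges on the cycle Hale-Gale-Lund-Hale are not bridges since each lies on that cycle.
Every edge lies on some cycle, so there are no bridges.

0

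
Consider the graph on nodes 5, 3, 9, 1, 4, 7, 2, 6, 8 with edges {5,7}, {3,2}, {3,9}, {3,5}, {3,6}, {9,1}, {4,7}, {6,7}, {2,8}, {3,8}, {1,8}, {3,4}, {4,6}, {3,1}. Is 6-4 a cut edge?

After removing 6-4, the path 6-3-4 still connects them, so the edge is not a bridge.

No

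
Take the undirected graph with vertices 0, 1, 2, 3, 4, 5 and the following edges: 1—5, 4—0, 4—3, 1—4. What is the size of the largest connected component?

2 is isolated — a component by itself.
Starting from 0 we can reach 0, 1, 3, 4, 5. That is one component of size 5.
The largest has 5 vertices.

5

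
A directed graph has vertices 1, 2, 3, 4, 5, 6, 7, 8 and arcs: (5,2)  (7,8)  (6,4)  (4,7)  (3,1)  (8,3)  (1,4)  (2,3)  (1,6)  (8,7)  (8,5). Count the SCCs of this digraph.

1

{1, 2, 3, 4, 5, 6, 7, 8} are all mutually reachable — one SCC of size 8.
That gives 1 strongly connected component.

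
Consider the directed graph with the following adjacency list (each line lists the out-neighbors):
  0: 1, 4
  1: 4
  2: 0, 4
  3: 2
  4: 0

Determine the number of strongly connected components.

{0, 1, 4} are all mutually reachable — one SCC of size 3.
{3} is an SCC by itself.
{2} is an SCC by itself.
That gives 3 strongly connected components.

3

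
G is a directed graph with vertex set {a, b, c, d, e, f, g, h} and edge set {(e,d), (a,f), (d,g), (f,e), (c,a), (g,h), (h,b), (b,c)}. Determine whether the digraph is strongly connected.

Yes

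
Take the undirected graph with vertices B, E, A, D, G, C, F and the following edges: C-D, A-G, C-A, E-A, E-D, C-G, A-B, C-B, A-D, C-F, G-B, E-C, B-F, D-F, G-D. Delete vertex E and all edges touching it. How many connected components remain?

With E gone, the remaining components are: {A, B, C, D, F, G}.
That is 1 component.

1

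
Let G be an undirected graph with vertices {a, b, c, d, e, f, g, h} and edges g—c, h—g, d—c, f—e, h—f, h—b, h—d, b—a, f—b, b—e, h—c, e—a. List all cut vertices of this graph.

Removing h increases the component count from 1 to 2, so h is a cut vertex.
By contrast removing d leaves 1 component; it is not a cut vertex. No other vertex is a cut vertex either.

h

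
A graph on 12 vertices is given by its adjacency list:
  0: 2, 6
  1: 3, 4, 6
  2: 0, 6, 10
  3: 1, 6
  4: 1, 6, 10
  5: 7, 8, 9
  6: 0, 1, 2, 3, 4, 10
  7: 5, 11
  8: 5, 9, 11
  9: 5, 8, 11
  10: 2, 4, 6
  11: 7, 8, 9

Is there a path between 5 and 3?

No

The component containing 5 is {5, 7, 8, 9, 11}, and 3 is not in it.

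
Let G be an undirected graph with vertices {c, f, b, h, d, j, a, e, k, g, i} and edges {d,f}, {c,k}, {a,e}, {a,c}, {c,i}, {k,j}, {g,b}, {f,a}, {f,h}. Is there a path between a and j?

From a we can reach a, c, d, e, f, h, i, j, k, which includes j.

Yes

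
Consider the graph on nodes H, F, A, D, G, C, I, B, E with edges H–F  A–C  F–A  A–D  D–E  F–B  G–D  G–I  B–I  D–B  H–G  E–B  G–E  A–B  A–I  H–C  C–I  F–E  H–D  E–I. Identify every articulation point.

Removing C, for instance, still leaves 1 component. No single vertex removal increases the component count — the graph has no articulation points.

none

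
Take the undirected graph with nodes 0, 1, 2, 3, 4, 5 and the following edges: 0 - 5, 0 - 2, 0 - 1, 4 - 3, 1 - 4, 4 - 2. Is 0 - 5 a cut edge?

Removing 0 - 5 leaves no path between 0 and 5: the component count goes from 1 to 2. So it is a bridge.

Yes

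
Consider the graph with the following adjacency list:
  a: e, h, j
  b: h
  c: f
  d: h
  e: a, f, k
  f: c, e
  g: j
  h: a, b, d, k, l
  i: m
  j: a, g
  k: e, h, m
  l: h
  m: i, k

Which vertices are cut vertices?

Removing a increases the component count from 1 to 2, so a is a cut vertex.
Removing e increases the component count from 1 to 2, so e is a cut vertex.
Removing f increases the component count from 1 to 2, so f is a cut vertex.
Likewise h, j, k, m are cut vertices.
By contrast removing l leaves 1 component; it is not a cut vertex. No other vertex is a cut vertex either.

a, e, f, h, j, k, m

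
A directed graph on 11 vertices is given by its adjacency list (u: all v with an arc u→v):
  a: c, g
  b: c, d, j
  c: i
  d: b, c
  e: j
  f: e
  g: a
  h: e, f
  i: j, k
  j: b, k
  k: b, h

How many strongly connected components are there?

{b, c, d, e, f, h, i, j, k} are all mutually reachable — one SCC of size 9.
{a, g} are all mutually reachable — one SCC of size 2.
That gives 2 strongly connected components.

2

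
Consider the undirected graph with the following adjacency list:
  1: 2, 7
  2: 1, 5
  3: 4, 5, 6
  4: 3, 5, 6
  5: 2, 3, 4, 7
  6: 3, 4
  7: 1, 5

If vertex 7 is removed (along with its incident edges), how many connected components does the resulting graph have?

1

With 7 gone, the remaining components are: {1, 2, 3, 4, 5, 6}.
That is 1 component.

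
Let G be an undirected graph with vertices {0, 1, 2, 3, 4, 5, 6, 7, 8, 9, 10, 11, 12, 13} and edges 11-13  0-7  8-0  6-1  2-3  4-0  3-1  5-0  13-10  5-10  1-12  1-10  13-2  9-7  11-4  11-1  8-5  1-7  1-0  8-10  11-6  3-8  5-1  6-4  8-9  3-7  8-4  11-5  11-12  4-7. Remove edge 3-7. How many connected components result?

3 and 7 are still connected via 3-1-7, so the component count stays at 1.

1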